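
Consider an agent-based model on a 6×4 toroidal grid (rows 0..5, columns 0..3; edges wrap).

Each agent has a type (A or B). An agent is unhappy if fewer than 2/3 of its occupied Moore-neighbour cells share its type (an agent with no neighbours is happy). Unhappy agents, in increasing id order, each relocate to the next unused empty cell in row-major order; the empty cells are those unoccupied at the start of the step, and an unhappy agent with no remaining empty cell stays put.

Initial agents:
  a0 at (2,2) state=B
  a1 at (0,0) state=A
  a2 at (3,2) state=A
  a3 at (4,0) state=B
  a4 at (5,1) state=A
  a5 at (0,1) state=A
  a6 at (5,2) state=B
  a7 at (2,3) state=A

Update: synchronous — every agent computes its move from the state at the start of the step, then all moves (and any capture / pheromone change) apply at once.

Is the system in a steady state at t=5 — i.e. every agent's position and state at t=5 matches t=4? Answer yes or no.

no

t=1: a0@(0,2):B a1@(0,0):A a2@(0,3):A a3@(1,0):B a4@(1,1):A a5@(0,1):A a6@(1,2):B a7@(1,3):A
t=2: a0@(2,0):B a1@(0,0):A a2@(2,1):A a3@(2,2):B a4@(2,3):A a5@(3,0):A a6@(3,1):B a7@(3,2):A
t=3: a0@(0,1):B a1@(0,0):A a2@(0,2):A a3@(0,3):B a4@(1,0):A a5@(1,1):A a6@(1,2):B a7@(1,3):A
t=4: a0@(2,0):B a1@(2,1):A a2@(2,2):A a3@(2,3):B a4@(3,0):A a5@(3,1):A a6@(3,2):B a7@(3,3):A
t=5: a0@(0,0):B a1@(0,1):A a2@(0,2):A a3@(0,3):B a4@(1,0):A a5@(1,1):A a6@(1,2):B a7@(1,3):A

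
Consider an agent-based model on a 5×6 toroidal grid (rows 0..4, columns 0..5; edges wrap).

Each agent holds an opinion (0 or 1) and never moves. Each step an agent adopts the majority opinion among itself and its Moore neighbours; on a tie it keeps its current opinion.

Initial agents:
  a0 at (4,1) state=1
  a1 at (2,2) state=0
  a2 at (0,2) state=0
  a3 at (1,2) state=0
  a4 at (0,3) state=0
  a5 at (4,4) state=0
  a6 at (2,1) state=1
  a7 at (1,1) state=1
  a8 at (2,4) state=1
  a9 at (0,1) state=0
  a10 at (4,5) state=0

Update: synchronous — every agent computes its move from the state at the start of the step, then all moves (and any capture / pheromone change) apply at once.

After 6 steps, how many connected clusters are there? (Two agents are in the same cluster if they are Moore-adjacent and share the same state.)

t=1: a0@(4,1):0 a1@(2,2):0 a2@(0,2):0 a3@(1,2):0 a4@(0,3):0 a5@(4,4):0 a6@(2,1):1 a7@(1,1):0 a8@(2,4):1 a9@(0,1):0 a10@(4,5):0
t=2: a0@(4,1):0 a1@(2,2):0 a2@(0,2):0 a3@(1,2):0 a4@(0,3):0 a5@(4,4):0 a6@(2,1):0 a7@(1,1):0 a8@(2,4):1 a9@(0,1):0 a10@(4,5):0
t=3: (unchanged — steady state)

2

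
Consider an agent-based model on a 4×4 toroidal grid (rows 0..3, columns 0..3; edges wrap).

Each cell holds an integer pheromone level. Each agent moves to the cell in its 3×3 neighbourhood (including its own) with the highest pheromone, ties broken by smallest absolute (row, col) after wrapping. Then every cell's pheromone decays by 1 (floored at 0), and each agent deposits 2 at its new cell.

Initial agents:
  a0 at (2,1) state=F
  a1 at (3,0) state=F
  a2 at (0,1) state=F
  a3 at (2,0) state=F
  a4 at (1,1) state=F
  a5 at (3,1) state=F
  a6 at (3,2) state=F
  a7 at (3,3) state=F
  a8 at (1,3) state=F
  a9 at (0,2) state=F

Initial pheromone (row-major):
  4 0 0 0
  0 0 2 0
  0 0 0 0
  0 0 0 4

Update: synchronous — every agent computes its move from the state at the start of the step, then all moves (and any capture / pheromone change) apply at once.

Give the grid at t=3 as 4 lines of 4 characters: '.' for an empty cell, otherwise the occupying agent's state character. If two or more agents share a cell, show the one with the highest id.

t=1: a0@(1,2) a1@(0,0) a2@(0,0) a3@(3,3) a4@(0,0) a5@(0,0) a6@(3,3) a7@(0,0) a8@(0,0) a9@(3,3) | pheromone: 15 0 0 0 / 0 0 3 0 / 0 0 0 0 / 0 0 0 9
t=2: a0@(1,2) a1@(0,0) a2@(0,0) a3@(0,0) a4@(0,0) a5@(0,0) a6@(0,0) a7@(0,0) a8@(0,0) a9@(0,0) | pheromone: 32 0 0 0 / 0 0 4 0 / 0 0 0 0 / 0 0 0 8
t=3: a0@(1,2) a1@(0,0) a2@(0,0) a3@(0,0) a4@(0,0) a5@(0,0) a6@(0,0) a7@(0,0) a8@(0,0) a9@(0,0) | pheromone: 49 0 0 0 / 0 0 5 0 / 0 0 0 0 / 0 0 0 7

F...
..F.
....
....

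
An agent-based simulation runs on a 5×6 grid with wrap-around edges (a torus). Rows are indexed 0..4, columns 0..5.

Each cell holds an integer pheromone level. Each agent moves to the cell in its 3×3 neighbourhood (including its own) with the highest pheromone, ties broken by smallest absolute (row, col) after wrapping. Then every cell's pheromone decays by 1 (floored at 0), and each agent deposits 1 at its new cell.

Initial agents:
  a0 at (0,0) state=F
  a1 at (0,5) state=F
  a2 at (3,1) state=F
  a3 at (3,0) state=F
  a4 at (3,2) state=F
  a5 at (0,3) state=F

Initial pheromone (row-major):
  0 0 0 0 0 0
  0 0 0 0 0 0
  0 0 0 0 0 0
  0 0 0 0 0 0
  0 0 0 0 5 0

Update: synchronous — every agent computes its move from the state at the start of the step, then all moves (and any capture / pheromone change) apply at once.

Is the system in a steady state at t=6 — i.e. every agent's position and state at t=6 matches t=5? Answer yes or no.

yes

t=1: a0@(0,0) a1@(4,4) a2@(2,0) a3@(2,0) a4@(2,1) a5@(4,4) | pheromone: 1 0 0 0 0 0 / 0 0 0 0 0 0 / 2 1 0 0 0 0 / 0 0 0 0 0 0 / 0 0 0 0 6 0
t=2: a0@(0,0) a1@(4,4) a2@(2,0) a3@(2,0) a4@(2,0) a5@(4,4) | pheromone: 1 0 0 0 0 0 / 0 0 0 0 0 0 / 4 0 0 0 0 0 / 0 0 0 0 0 0 / 0 0 0 0 7 0
t=3: a0@(0,0) a1@(4,4) a2@(2,0) a3@(2,0) a4@(2,0) a5@(4,4) | pheromone: 1 0 0 0 0 0 / 0 0 0 0 0 0 / 6 0 0 0 0 0 / 0 0 0 0 0 0 / 0 0 0 0 8 0
t=4: a0@(0,0) a1@(4,4) a2@(2,0) a3@(2,0) a4@(2,0) a5@(4,4) | pheromone: 1 0 0 0 0 0 / 0 0 0 0 0 0 / 8 0 0 0 0 0 / 0 0 0 0 0 0 / 0 0 0 0 9 0
t=5: a0@(0,0) a1@(4,4) a2@(2,0) a3@(2,0) a4@(2,0) a5@(4,4) | pheromone: 1 0 0 0 0 0 / 0 0 0 0 0 0 / 10 0 0 0 0 0 / 0 0 0 0 0 0 / 0 0 0 0 10 0
t=6: a0@(0,0) a1@(4,4) a2@(2,0) a3@(2,0) a4@(2,0) a5@(4,4) | pheromone: 1 0 0 0 0 0 / 0 0 0 0 0 0 / 12 0 0 0 0 0 / 0 0 0 0 0 0 / 0 0 0 0 11 0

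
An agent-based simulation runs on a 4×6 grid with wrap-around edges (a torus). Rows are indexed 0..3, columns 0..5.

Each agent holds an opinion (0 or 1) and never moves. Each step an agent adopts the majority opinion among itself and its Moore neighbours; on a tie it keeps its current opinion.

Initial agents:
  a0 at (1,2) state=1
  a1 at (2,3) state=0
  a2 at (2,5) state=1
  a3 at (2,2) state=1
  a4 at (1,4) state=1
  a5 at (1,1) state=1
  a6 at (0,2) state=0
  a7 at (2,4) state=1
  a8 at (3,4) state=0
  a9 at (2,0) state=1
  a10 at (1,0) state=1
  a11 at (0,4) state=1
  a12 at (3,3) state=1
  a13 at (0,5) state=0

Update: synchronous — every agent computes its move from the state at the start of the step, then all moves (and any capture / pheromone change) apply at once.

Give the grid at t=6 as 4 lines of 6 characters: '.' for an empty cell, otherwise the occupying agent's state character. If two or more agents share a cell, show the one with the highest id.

t=1: a0@(1,2):1 a1@(2,3):1 a2@(2,5):1 a3@(2,2):1 a4@(1,4):1 a5@(1,1):1 a6@(0,2):1 a7@(2,4):1 a8@(3,4):1 a9@(2,0):1 a10@(1,0):1 a11@(0,4):1 a12@(3,3):1 a13@(0,5):1
t=2: (unchanged — steady state)

..1.11
111.1.
1.1111
...11.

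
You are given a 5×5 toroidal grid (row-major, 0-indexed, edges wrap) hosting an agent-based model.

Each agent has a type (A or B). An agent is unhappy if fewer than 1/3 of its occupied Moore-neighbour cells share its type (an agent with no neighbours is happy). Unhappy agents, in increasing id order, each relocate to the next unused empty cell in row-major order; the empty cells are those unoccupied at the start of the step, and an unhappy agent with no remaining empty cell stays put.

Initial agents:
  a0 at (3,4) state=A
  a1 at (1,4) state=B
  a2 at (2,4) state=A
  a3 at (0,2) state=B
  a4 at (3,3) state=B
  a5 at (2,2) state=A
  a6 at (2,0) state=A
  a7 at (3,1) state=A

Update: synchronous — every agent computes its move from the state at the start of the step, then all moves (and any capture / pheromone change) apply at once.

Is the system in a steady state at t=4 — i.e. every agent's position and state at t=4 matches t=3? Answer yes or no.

yes

t=1: a0@(3,4):A a1@(0,0):B a2@(2,4):A a3@(0,2):B a4@(0,1):B a5@(2,2):A a6@(2,0):A a7@(3,1):A
t=2: (unchanged — steady state)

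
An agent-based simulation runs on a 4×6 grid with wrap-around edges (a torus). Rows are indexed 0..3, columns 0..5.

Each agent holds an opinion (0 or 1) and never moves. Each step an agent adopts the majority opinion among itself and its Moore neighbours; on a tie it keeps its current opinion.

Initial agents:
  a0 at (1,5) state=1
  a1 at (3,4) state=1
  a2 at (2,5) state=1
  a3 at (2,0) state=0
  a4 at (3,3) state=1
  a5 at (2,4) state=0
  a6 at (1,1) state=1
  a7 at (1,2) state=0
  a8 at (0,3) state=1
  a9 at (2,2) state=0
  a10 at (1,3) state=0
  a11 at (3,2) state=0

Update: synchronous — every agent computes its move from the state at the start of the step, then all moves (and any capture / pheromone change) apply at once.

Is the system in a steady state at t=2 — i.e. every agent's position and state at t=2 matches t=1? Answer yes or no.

yes

t=1: a0@(1,5):1 a1@(3,4):1 a2@(2,5):1 a3@(2,0):1 a4@(3,3):1 a5@(2,4):1 a6@(1,1):0 a7@(1,2):0 a8@(0,3):1 a9@(2,2):0 a10@(1,3):0 a11@(3,2):0
t=2: (unchanged — steady state)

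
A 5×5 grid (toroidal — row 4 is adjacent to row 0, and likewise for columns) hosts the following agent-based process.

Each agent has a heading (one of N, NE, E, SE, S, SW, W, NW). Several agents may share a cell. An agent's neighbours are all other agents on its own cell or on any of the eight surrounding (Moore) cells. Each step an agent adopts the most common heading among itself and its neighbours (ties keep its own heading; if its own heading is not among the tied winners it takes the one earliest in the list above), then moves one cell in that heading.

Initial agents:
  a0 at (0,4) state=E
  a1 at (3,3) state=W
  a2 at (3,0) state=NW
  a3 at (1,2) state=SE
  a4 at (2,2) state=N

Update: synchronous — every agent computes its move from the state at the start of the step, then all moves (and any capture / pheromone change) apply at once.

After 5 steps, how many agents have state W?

1

t=1: a0@(0,0):E a1@(3,2):W a2@(2,4):NW a3@(2,3):SE a4@(1,2):N
t=2: a0@(0,1):E a1@(3,1):W a2@(1,3):NW a3@(3,4):SE a4@(0,2):N
t=3: a0@(0,2):E a1@(3,0):W a2@(0,2):NW a3@(4,0):SE a4@(4,2):N
t=4: a0@(0,3):E a1@(3,4):W a2@(4,1):NW a3@(0,1):SE a4@(3,2):N
t=5: a0@(0,4):E a1@(3,3):W a2@(3,0):NW a3@(1,2):SE a4@(2,2):N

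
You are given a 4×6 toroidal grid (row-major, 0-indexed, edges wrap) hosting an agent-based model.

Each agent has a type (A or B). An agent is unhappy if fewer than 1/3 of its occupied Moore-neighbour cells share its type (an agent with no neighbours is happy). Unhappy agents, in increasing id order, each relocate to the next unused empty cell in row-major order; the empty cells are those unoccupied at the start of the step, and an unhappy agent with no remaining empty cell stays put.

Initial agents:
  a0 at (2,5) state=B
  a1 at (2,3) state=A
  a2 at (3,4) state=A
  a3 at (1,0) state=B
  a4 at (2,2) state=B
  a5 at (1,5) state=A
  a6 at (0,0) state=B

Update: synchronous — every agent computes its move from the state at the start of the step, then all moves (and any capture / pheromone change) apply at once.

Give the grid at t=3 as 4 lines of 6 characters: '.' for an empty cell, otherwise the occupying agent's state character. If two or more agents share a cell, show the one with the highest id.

t=1: a0@(2,5):B a1@(2,3):A a2@(3,4):A a3@(1,0):B a4@(0,1):B a5@(0,2):A a6@(0,0):B
t=2: a0@(2,5):B a1@(2,3):A a2@(3,4):A a3@(1,0):B a4@(0,1):B a5@(0,3):A a6@(0,0):B
t=3: (unchanged — steady state)

BB.A..
B.....
...A.B
....A.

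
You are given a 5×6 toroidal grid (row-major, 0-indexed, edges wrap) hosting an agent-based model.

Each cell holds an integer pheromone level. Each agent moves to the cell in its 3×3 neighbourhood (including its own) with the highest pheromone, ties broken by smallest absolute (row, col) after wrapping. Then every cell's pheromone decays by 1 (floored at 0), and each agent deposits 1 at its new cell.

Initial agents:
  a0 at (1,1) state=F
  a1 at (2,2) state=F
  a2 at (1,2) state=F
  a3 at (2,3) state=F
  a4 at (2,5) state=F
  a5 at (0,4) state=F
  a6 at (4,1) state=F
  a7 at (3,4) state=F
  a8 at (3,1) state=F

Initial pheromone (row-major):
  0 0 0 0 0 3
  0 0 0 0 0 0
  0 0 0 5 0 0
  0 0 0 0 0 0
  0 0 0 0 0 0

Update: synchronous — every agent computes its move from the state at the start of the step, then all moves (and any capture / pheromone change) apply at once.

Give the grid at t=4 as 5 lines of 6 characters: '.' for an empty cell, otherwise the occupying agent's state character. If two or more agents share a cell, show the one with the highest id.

t=1: a0@(0,0) a1@(2,3) a2@(2,3) a3@(2,3) a4@(1,0) a5@(0,5) a6@(0,0) a7@(2,3) a8@(2,0) | pheromone: 2 0 0 0 0 3 / 1 0 0 0 0 0 / 1 0 0 8 0 0 / 0 0 0 0 0 0 / 0 0 0 0 0 0
t=2: a0@(0,5) a1@(2,3) a2@(2,3) a3@(2,3) a4@(0,5) a5@(0,5) a6@(0,5) a7@(2,3) a8@(1,0) | pheromone: 1 0 0 0 0 6 / 1 0 0 0 0 0 / 0 0 0 11 0 0 / 0 0 0 0 0 0 / 0 0 0 0 0 0
t=3: a0@(0,5) a1@(2,3) a2@(2,3) a3@(2,3) a4@(0,5) a5@(0,5) a6@(0,5) a7@(2,3) a8@(0,5) | pheromone: 0 0 0 0 0 10 / 0 0 0 0 0 0 / 0 0 0 14 0 0 / 0 0 0 0 0 0 / 0 0 0 0 0 0
t=4: a0@(0,5) a1@(2,3) a2@(2,3) a3@(2,3) a4@(0,5) a5@(0,5) a6@(0,5) a7@(2,3) a8@(0,5) | pheromone: 0 0 0 0 0 14 / 0 0 0 0 0 0 / 0 0 0 17 0 0 / 0 0 0 0 0 0 / 0 0 0 0 0 0

.....F
......
...F..
......
......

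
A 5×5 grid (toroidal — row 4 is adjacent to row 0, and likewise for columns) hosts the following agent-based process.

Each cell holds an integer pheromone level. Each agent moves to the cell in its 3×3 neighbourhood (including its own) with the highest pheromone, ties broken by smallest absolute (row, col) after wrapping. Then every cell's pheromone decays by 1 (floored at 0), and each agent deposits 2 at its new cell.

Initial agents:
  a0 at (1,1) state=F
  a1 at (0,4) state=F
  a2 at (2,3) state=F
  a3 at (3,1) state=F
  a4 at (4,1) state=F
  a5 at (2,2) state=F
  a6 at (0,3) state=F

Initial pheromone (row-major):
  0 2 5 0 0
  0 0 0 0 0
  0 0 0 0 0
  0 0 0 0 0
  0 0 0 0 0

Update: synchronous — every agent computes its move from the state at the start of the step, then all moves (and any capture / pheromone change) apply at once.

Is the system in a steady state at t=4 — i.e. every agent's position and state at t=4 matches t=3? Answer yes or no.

yes

t=1: a0@(0,2) a1@(0,0) a2@(1,2) a3@(2,0) a4@(0,2) a5@(1,1) a6@(0,2) | pheromone: 2 1 10 0 0 / 0 2 2 0 0 / 2 0 0 0 0 / 0 0 0 0 0 / 0 0 0 0 0
t=2: a0@(0,2) a1@(0,0) a2@(0,2) a3@(1,1) a4@(0,2) a5@(0,2) a6@(0,2) | pheromone: 3 0 19 0 0 / 0 3 1 0 0 / 1 0 0 0 0 / 0 0 0 0 0 / 0 0 0 0 0
t=3: a0@(0,2) a1@(0,0) a2@(0,2) a3@(0,2) a4@(0,2) a5@(0,2) a6@(0,2) | pheromone: 4 0 30 0 0 / 0 2 0 0 0 / 0 0 0 0 0 / 0 0 0 0 0 / 0 0 0 0 0
t=4: a0@(0,2) a1@(0,0) a2@(0,2) a3@(0,2) a4@(0,2) a5@(0,2) a6@(0,2) | pheromone: 5 0 41 0 0 / 0 1 0 0 0 / 0 0 0 0 0 / 0 0 0 0 0 / 0 0 0 0 0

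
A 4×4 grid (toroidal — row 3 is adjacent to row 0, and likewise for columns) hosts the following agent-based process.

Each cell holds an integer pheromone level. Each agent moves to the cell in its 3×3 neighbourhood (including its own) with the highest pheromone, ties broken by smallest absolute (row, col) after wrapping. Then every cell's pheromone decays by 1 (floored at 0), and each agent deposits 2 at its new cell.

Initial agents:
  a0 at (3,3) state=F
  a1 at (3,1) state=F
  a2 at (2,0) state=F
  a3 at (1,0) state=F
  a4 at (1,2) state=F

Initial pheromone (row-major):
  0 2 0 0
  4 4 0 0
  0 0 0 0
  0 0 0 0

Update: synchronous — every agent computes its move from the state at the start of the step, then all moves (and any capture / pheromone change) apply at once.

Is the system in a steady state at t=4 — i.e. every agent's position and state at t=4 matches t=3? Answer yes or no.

yes

t=1: a0@(0,0) a1@(0,1) a2@(1,0) a3@(1,0) a4@(1,1) | pheromone: 2 3 0 0 / 7 5 0 0 / 0 0 0 0 / 0 0 0 0
t=2: a0@(1,0) a1@(1,0) a2@(1,0) a3@(1,0) a4@(1,0) | pheromone: 1 2 0 0 / 16 4 0 0 / 0 0 0 0 / 0 0 0 0
t=3: a0@(1,0) a1@(1,0) a2@(1,0) a3@(1,0) a4@(1,0) | pheromone: 0 1 0 0 / 25 3 0 0 / 0 0 0 0 / 0 0 0 0
t=4: a0@(1,0) a1@(1,0) a2@(1,0) a3@(1,0) a4@(1,0) | pheromone: 0 0 0 0 / 34 2 0 0 / 0 0 0 0 / 0 0 0 0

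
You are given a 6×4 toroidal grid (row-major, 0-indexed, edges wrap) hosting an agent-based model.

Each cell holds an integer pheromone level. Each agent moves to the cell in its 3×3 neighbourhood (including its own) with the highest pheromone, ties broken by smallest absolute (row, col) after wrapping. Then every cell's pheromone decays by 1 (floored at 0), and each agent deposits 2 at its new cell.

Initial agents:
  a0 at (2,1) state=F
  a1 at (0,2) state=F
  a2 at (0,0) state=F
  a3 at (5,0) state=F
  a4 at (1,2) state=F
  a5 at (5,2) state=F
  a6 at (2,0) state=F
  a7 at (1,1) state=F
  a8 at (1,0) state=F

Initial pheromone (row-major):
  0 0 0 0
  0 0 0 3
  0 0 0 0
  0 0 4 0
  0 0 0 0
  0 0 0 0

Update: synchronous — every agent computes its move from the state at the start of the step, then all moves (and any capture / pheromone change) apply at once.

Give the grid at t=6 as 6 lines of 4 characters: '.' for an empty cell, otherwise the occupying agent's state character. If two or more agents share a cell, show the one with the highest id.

t=1: a0@(3,2) a1@(1,3) a2@(1,3) a3@(0,0) a4@(1,3) a5@(0,1) a6@(1,3) a7@(0,0) a8@(1,3) | pheromone: 4 2 0 0 / 0 0 0 12 / 0 0 0 0 / 0 0 5 0 / 0 0 0 0 / 0 0 0 0
t=2: a0@(3,2) a1@(1,3) a2@(1,3) a3@(1,3) a4@(1,3) a5@(0,0) a6@(1,3) a7@(1,3) a8@(1,3) | pheromone: 5 1 0 0 / 0 0 0 25 / 0 0 0 0 / 0 0 6 0 / 0 0 0 0 / 0 0 0 0
t=3: a0@(3,2) a1@(1,3) a2@(1,3) a3@(1,3) a4@(1,3) a5@(1,3) a6@(1,3) a7@(1,3) a8@(1,3) | pheromone: 4 0 0 0 / 0 0 0 40 / 0 0 0 0 / 0 0 7 0 / 0 0 0 0 / 0 0 0 0
t=4: a0@(3,2) a1@(1,3) a2@(1,3) a3@(1,3) a4@(1,3) a5@(1,3) a6@(1,3) a7@(1,3) a8@(1,3) | pheromone: 3 0 0 0 / 0 0 0 55 / 0 0 0 0 / 0 0 8 0 / 0 0 0 0 / 0 0 0 0
t=5: a0@(3,2) a1@(1,3) a2@(1,3) a3@(1,3) a4@(1,3) a5@(1,3) a6@(1,3) a7@(1,3) a8@(1,3) | pheromone: 2 0 0 0 / 0 0 0 70 / 0 0 0 0 / 0 0 9 0 / 0 0 0 0 / 0 0 0 0
t=6: a0@(3,2) a1@(1,3) a2@(1,3) a3@(1,3) a4@(1,3) a5@(1,3) a6@(1,3) a7@(1,3) a8@(1,3) | pheromone: 1 0 0 0 / 0 0 0 85 / 0 0 0 0 / 0 0 10 0 / 0 0 0 0 / 0 0 0 0

....
...F
....
..F.
....
....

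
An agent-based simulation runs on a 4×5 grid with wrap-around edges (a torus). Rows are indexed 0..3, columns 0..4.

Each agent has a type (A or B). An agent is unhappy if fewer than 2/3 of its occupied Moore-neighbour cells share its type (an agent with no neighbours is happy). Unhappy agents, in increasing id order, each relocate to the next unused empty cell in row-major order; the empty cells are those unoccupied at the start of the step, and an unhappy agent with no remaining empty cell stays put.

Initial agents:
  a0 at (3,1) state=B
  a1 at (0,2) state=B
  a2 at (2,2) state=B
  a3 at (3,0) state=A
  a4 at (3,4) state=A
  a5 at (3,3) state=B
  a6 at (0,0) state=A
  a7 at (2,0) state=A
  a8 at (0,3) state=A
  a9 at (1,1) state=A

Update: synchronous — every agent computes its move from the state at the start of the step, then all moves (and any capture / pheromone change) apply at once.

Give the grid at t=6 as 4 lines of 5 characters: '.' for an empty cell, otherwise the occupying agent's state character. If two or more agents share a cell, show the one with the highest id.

t=1: a0@(0,1):B a1@(0,4):B a2@(2,2):B a3@(3,0):A a4@(3,4):A a5@(1,0):B a6@(0,0):A a7@(2,0):A a8@(1,2):A a9@(1,3):A
t=2: a0@(0,2):B a1@(0,3):B a2@(1,1):B a3@(1,4):A a4@(3,4):A a5@(2,1):B a6@(2,3):A a7@(2,0):A a8@(2,4):A a9@(3,1):A
t=3: a0@(0,2):B a1@(0,0):B a2@(1,1):B a3@(1,4):A a4@(3,4):A a5@(0,1):B a6@(2,3):A a7@(2,0):A a8@(2,4):A a9@(0,4):A
t=4: a0@(0,2):B a1@(0,3):B a2@(1,1):B a3@(1,4):A a4@(3,4):A a5@(0,1):B a6@(2,3):A a7@(2,0):A a8@(2,4):A a9@(0,4):A
t=5: a0@(0,2):B a1@(0,0):B a2@(1,1):B a3@(1,4):A a4@(3,4):A a5@(0,1):B a6@(2,3):A a7@(2,0):A a8@(2,4):A a9@(0,4):A
t=6: a0@(0,2):B a1@(0,3):B a2@(1,1):B a3@(1,4):A a4@(3,4):A a5@(0,1):B a6@(2,3):A a7@(2,0):A a8@(2,4):A a9@(0,4):A

.BBBA
.B..A
A..AA
....A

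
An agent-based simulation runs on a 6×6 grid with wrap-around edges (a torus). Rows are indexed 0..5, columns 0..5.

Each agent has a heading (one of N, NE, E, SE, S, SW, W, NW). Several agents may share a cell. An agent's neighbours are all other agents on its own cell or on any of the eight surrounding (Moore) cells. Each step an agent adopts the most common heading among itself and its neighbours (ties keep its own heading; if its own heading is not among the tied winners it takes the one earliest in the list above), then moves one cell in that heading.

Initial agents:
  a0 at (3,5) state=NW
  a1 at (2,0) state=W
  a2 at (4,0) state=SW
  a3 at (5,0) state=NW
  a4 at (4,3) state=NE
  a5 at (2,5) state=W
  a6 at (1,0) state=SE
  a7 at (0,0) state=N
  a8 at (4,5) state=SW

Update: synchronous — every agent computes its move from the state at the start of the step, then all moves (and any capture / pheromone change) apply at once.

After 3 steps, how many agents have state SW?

6

t=1: a0@(4,4):SW a1@(2,5):W a2@(5,5):SW a3@(0,5):SW a4@(3,4):NE a5@(2,4):W a6@(1,5):W a7@(5,0):N a8@(5,4):SW
t=2: a0@(5,3):SW a1@(2,4):W a2@(0,4):SW a3@(1,4):SW a4@(3,3):W a5@(2,3):W a6@(1,4):W a7@(0,5):SW a8@(0,3):SW
t=3: a0@(0,2):SW a1@(2,3):W a2@(1,3):SW a3@(2,3):SW a4@(3,2):W a5@(2,2):W a6@(2,3):SW a7@(1,4):SW a8@(1,2):SW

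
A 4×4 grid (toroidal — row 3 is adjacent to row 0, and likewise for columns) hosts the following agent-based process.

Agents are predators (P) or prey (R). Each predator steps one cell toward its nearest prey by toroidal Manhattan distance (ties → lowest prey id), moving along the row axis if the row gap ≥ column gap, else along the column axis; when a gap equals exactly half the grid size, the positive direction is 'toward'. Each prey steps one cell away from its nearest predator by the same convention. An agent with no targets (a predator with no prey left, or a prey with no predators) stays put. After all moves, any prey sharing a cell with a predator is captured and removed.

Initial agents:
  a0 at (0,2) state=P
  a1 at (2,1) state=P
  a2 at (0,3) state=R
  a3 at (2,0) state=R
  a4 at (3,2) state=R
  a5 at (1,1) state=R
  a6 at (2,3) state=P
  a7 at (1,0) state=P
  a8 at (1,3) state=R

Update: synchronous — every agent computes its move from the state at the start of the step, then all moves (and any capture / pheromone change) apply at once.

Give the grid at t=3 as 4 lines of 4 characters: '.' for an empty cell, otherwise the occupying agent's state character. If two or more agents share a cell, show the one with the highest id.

.PR.
....
RRP.
....

t=1: a0@(0,3):P a1@(2,0):P a2@(0,0):R a3@(2,3):R a4@(2,2):R a5@(0,1):R a6@(2,0):P a7@(2,0):P
t=2: a0@(0,0):P a1@(2,3):P a2@(0,1):R a3@(2,2):R a4@(2,1):R a6@(2,3):P a7@(2,3):P
t=3: a0@(0,1):P a1@(2,2):P a2@(0,2):R a3@(2,1):R a4@(2,0):R a6@(2,2):P a7@(2,2):P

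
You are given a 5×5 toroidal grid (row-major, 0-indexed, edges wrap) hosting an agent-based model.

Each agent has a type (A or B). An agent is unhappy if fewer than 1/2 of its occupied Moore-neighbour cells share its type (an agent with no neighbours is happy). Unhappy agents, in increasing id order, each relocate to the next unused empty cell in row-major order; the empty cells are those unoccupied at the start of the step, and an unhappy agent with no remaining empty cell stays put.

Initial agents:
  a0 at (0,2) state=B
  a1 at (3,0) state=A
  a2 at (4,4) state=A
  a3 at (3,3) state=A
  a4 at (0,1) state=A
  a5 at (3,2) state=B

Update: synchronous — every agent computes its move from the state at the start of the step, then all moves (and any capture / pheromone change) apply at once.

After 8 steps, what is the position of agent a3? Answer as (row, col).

t=1: a0@(0,0):B a1@(3,0):A a2@(4,4):A a3@(3,3):A a4@(0,3):A a5@(0,4):B
t=2: a0@(0,0):B a1@(3,0):A a2@(4,4):A a3@(3,3):A a4@(0,3):A a5@(0,1):B
t=3: (unchanged — steady state)

(3, 3)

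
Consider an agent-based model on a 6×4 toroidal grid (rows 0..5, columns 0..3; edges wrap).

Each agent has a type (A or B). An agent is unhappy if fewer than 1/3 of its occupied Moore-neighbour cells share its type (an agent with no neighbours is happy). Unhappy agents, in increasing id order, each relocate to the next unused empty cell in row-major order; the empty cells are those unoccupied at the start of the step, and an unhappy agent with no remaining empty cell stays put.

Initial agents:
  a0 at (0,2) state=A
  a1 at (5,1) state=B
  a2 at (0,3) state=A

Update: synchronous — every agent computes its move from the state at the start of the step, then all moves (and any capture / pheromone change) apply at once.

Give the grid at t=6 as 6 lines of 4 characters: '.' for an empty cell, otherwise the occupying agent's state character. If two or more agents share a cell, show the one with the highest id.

t=1: a0@(0,2):A a1@(0,0):B a2@(0,3):A
t=2: a0@(0,2):A a1@(0,1):B a2@(0,3):A
t=3: a0@(0,2):A a1@(0,0):B a2@(0,3):A
t=4: a0@(0,2):A a1@(0,1):B a2@(0,3):A
t=5: a0@(0,2):A a1@(0,0):B a2@(0,3):A
t=6: a0@(0,2):A a1@(0,1):B a2@(0,3):A

.BAA
....
....
....
....
....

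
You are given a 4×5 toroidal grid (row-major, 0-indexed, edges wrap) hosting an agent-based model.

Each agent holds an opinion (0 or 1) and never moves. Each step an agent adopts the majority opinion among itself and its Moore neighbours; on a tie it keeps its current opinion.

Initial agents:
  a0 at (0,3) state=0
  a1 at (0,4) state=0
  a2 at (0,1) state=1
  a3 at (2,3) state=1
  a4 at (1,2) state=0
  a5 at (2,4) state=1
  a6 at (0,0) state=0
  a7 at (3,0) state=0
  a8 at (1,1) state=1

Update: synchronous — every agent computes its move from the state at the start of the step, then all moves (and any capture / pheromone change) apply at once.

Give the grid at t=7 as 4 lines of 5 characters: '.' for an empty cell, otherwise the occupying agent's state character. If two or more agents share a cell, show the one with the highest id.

00.00
.11..
...11
0....

t=1: a0@(0,3):0 a1@(0,4):0 a2@(0,1):0 a3@(2,3):1 a4@(1,2):1 a5@(2,4):1 a6@(0,0):0 a7@(3,0):0 a8@(1,1):1
t=2: (unchanged — steady state)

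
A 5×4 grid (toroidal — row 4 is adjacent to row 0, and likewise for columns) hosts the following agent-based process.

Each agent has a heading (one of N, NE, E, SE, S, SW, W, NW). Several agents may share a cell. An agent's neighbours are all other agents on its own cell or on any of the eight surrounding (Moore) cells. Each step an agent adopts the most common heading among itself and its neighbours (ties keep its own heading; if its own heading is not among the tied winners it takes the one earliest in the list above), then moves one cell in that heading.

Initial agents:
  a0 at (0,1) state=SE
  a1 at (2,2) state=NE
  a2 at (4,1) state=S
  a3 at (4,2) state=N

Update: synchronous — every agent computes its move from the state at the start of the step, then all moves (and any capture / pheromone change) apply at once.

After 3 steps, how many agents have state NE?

t=1: a0@(1,2):SE a1@(1,3):NE a2@(0,1):S a3@(3,2):N
t=2: a0@(2,3):SE a1@(0,0):NE a2@(1,1):S a3@(2,2):N
t=3: a0@(3,0):SE a1@(4,1):NE a2@(2,1):S a3@(1,2):N

1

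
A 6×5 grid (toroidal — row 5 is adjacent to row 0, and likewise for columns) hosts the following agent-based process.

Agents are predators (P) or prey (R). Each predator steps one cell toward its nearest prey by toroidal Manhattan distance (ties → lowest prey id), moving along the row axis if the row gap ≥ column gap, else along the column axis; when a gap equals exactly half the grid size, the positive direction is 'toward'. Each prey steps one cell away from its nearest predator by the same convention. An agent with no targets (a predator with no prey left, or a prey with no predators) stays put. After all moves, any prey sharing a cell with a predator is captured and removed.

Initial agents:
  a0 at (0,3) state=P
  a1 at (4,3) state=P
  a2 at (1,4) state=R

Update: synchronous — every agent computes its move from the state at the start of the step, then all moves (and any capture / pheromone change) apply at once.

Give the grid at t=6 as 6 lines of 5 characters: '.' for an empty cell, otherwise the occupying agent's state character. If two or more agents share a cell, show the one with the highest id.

t=1: a0@(1,3):P a1@(5,3):P a2@(2,4):R
t=2: a0@(2,3):P a1@(0,3):P a2@(3,4):R
t=3: a0@(3,3):P a1@(1,3):P a2@(4,4):R
t=4: a0@(4,3):P a1@(2,3):P a2@(5,4):R
t=5: a0@(5,3):P a1@(3,3):P a2@(0,4):R
t=6: a0@(0,3):P a1@(4,3):P a2@(1,4):R

...P.
....R
.....
.....
...P.
.....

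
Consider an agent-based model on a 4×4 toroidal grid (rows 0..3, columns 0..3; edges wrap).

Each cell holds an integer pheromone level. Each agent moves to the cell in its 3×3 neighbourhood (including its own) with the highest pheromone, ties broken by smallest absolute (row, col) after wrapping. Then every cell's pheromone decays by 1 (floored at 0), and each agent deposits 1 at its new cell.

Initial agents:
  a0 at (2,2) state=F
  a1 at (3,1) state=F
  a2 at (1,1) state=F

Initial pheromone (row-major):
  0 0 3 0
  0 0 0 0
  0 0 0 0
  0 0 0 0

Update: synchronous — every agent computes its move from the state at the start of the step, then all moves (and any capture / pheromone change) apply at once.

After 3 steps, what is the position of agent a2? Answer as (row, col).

t=1: a0@(1,1) a1@(0,2) a2@(0,2) | pheromone: 0 0 4 0 / 0 1 0 0 / 0 0 0 0 / 0 0 0 0
t=2: a0@(0,2) a1@(0,2) a2@(0,2) | pheromone: 0 0 6 0 / 0 0 0 0 / 0 0 0 0 / 0 0 0 0
t=3: a0@(0,2) a1@(0,2) a2@(0,2) | pheromone: 0 0 8 0 / 0 0 0 0 / 0 0 0 0 / 0 0 0 0

(0, 2)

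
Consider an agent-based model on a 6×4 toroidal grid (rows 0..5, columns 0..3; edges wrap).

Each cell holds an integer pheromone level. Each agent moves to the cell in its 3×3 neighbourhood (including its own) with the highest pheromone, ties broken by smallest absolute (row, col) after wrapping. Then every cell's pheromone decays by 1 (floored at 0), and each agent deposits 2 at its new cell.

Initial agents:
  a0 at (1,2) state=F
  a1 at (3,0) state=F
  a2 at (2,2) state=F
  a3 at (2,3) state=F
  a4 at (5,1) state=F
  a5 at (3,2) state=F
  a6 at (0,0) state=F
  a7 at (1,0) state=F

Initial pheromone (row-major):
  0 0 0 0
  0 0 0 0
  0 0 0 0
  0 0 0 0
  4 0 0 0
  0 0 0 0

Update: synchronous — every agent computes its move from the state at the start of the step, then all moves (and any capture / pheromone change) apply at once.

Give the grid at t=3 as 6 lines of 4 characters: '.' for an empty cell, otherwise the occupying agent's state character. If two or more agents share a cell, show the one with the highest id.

F...
....
....
....
F...
....

t=1: a0@(0,1) a1@(4,0) a2@(1,1) a3@(1,0) a4@(4,0) a5@(2,1) a6@(0,0) a7@(0,0) | pheromone: 4 2 0 0 / 2 2 0 0 / 0 2 0 0 / 0 0 0 0 / 7 0 0 0 / 0 0 0 0
t=2: a0@(0,0) a1@(4,0) a2@(0,0) a3@(0,0) a4@(4,0) a5@(1,0) a6@(0,0) a7@(0,0) | pheromone: 13 1 0 0 / 3 1 0 0 / 0 1 0 0 / 0 0 0 0 / 10 0 0 0 / 0 0 0 0
t=3: a0@(0,0) a1@(4,0) a2@(0,0) a3@(0,0) a4@(4,0) a5@(0,0) a6@(0,0) a7@(0,0) | pheromone: 24 0 0 0 / 2 0 0 0 / 0 0 0 0 / 0 0 0 0 / 13 0 0 0 / 0 0 0 0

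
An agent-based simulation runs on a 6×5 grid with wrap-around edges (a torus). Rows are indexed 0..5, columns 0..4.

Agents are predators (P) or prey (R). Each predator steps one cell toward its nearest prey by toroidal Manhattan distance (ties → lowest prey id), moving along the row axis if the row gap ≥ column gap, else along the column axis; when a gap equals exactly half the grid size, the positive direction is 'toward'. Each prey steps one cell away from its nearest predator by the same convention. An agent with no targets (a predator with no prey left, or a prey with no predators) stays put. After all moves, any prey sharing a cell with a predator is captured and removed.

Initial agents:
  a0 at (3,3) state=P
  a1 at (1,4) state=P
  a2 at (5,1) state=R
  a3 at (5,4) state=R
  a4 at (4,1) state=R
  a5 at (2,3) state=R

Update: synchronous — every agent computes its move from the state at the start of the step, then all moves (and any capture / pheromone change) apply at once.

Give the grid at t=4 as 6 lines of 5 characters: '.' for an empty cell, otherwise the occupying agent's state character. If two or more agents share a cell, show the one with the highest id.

.....
.....
.....
R...R
..RR.
.P.P.

t=1: a0@(2,3):P a1@(0,4):P a2@(0,1):R a3@(4,4):R a4@(4,0):R a5@(1,3):R
t=2: a0@(1,3):P a1@(0,0):P a2@(0,2):R a3@(3,4):R a4@(3,0):R a5@(0,3):R
t=3: a0@(0,3):P a1@(0,1):P a2@(5,2):R a3@(4,4):R a4@(2,0):R a5@(5,3):R
t=4: a0@(5,3):P a1@(5,1):P a2@(4,2):R a3@(3,4):R a4@(3,0):R a5@(4,3):R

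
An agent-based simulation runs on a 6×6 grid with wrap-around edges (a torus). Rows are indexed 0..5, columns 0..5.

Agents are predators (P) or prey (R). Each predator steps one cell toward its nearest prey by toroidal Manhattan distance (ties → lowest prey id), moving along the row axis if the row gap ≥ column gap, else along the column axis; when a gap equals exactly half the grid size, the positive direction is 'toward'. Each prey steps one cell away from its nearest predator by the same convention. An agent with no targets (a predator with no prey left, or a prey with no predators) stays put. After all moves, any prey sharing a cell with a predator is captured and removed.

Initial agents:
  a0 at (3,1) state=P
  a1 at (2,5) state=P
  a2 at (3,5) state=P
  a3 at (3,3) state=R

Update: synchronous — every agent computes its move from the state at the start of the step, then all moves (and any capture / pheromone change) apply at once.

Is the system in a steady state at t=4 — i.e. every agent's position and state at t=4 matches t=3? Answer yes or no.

t=1: a0@(3,2):P a1@(2,4):P a2@(3,4):P
t=2: (unchanged — steady state)

yes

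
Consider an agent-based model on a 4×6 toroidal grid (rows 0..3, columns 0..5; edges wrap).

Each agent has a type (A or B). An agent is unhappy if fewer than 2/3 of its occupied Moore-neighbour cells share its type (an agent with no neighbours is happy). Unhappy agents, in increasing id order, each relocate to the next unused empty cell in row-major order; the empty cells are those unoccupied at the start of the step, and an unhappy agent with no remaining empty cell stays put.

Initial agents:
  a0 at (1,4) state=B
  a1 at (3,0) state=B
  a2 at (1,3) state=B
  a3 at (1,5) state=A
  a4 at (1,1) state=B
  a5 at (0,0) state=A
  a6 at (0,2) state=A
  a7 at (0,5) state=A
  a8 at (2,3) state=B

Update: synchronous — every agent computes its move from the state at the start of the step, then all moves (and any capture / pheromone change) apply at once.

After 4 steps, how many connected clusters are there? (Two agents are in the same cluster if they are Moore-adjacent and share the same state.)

t=1: a0@(0,1):B a1@(0,3):B a2@(1,3):B a3@(1,5):A a4@(0,4):B a5@(1,0):A a6@(1,2):A a7@(2,0):A a8@(2,3):B
t=2: a0@(0,0):B a1@(0,3):B a2@(1,3):B a3@(1,5):A a4@(0,4):B a5@(1,0):A a6@(0,2):A a7@(2,0):A a8@(0,5):B
t=3: a0@(0,1):B a1@(0,3):B a2@(1,3):B a3@(1,1):A a4@(0,4):B a5@(1,2):A a6@(1,4):A a7@(2,0):A a8@(2,1):B
t=4: a0@(0,0):B a1@(0,2):B a2@(0,5):B a3@(1,0):A a4@(0,4):B a5@(1,5):A a6@(2,2):A a7@(2,3):A a8@(2,4):B

5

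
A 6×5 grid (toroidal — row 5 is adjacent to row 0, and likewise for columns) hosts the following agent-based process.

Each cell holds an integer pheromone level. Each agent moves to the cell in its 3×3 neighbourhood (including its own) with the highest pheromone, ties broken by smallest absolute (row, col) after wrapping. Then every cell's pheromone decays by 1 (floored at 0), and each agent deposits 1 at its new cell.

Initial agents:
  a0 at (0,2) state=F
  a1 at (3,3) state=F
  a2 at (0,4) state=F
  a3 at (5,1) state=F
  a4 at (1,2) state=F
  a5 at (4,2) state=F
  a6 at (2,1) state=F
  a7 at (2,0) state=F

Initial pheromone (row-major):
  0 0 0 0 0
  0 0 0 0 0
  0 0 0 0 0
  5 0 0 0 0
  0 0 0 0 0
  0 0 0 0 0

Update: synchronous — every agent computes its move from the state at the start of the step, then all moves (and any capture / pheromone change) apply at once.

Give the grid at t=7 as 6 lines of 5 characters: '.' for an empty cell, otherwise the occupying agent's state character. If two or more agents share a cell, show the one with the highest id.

t=1: a0@(0,1) a1@(2,2) a2@(0,0) a3@(0,0) a4@(0,1) a5@(3,1) a6@(3,0) a7@(3,0) | pheromone: 2 2 0 0 0 / 0 0 0 0 0 / 0 0 1 0 0 / 6 1 0 0 0 / 0 0 0 0 0 / 0 0 0 0 0
t=2: a0@(0,0) a1@(2,2) a2@(0,0) a3@(0,0) a4@(0,0) a5@(3,0) a6@(3,0) a7@(3,0) | pheromone: 5 1 0 0 0 / 0 0 0 0 0 / 0 0 1 0 0 / 8 0 0 0 0 / 0 0 0 0 0 / 0 0 0 0 0
t=3: a0@(0,0) a1@(2,2) a2@(0,0) a3@(0,0) a4@(0,0) a5@(3,0) a6@(3,0) a7@(3,0) | pheromone: 8 0 0 0 0 / 0 0 0 0 0 / 0 0 1 0 0 / 10 0 0 0 0 / 0 0 0 0 0 / 0 0 0 0 0
t=4: a0@(0,0) a1@(2,2) a2@(0,0) a3@(0,0) a4@(0,0) a5@(3,0) a6@(3,0) a7@(3,0) | pheromone: 11 0 0 0 0 / 0 0 0 0 0 / 0 0 1 0 0 / 12 0 0 0 0 / 0 0 0 0 0 / 0 0 0 0 0
t=5: a0@(0,0) a1@(2,2) a2@(0,0) a3@(0,0) a4@(0,0) a5@(3,0) a6@(3,0) a7@(3,0) | pheromone: 14 0 0 0 0 / 0 0 0 0 0 / 0 0 1 0 0 / 14 0 0 0 0 / 0 0 0 0 0 / 0 0 0 0 0
t=6: a0@(0,0) a1@(2,2) a2@(0,0) a3@(0,0) a4@(0,0) a5@(3,0) a6@(3,0) a7@(3,0) | pheromone: 17 0 0 0 0 / 0 0 0 0 0 / 0 0 1 0 0 / 16 0 0 0 0 / 0 0 0 0 0 / 0 0 0 0 0
t=7: a0@(0,0) a1@(2,2) a2@(0,0) a3@(0,0) a4@(0,0) a5@(3,0) a6@(3,0) a7@(3,0) | pheromone: 20 0 0 0 0 / 0 0 0 0 0 / 0 0 1 0 0 / 18 0 0 0 0 / 0 0 0 0 0 / 0 0 0 0 0

F....
.....
..F..
F....
.....
.....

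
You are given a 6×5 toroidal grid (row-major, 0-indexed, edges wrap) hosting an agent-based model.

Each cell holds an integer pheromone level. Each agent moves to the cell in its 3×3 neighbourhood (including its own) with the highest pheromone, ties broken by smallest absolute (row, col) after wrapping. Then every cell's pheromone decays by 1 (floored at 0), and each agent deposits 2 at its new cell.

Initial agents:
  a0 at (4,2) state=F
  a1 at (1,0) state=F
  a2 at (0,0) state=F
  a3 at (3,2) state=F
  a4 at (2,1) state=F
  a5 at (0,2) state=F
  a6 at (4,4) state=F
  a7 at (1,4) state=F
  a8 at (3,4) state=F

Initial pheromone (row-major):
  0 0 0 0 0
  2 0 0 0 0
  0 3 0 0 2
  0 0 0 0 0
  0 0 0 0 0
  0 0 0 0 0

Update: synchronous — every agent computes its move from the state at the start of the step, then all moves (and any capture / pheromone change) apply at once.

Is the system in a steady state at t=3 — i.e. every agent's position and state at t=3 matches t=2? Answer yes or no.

t=1: a0@(3,1) a1@(2,1) a2@(1,0) a3@(2,1) a4@(2,1) a5@(0,1) a6@(3,0) a7@(1,0) a8@(2,4) | pheromone: 0 2 0 0 0 / 5 0 0 0 0 / 0 8 0 0 3 / 2 2 0 0 0 / 0 0 0 0 0 / 0 0 0 0 0
t=2: a0@(2,1) a1@(2,1) a2@(2,1) a3@(2,1) a4@(2,1) a5@(1,0) a6@(2,1) a7@(2,1) a8@(1,0) | pheromone: 0 1 0 0 0 / 8 0 0 0 0 / 0 21 0 0 2 / 1 1 0 0 0 / 0 0 0 0 0 / 0 0 0 0 0
t=3: a0@(2,1) a1@(2,1) a2@(2,1) a3@(2,1) a4@(2,1) a5@(2,1) a6@(2,1) a7@(2,1) a8@(2,1) | pheromone: 0 0 0 0 0 / 7 0 0 0 0 / 0 38 0 0 1 / 0 0 0 0 0 / 0 0 0 0 0 / 0 0 0 0 0

no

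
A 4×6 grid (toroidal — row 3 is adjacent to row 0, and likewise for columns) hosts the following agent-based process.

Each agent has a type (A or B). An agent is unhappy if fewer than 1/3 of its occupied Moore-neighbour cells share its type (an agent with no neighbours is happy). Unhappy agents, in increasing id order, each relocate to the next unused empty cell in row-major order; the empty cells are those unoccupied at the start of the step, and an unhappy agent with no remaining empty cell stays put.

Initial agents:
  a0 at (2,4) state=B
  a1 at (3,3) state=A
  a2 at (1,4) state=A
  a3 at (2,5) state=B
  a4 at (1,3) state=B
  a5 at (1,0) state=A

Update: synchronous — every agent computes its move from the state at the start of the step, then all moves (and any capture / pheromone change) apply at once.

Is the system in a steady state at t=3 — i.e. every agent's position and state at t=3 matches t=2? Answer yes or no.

t=1: a0@(2,4):B a1@(0,0):A a2@(0,1):A a3@(2,5):B a4@(1,3):B a5@(0,2):A
t=2: (unchanged — steady state)

yes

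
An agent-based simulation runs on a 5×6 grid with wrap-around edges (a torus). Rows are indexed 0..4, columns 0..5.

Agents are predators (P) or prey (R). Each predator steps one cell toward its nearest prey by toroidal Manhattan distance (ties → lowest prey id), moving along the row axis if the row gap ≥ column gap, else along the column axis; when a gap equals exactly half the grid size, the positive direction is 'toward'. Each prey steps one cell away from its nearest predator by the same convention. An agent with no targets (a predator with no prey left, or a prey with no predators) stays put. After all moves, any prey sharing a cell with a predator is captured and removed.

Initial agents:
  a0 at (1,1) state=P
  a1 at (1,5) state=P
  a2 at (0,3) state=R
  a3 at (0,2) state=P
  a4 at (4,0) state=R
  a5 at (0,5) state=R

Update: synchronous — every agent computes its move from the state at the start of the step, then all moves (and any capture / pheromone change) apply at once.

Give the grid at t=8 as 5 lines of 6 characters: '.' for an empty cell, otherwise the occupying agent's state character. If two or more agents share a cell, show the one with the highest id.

...P..
......
......
.....R
...R..

t=1: a0@(1,2):P a1@(0,5):P a2@(0,4):R a3@(0,3):P a4@(3,0):R a5@(4,5):R
t=2: a0@(1,3):P a1@(0,4):P a2@(0,3):R a3@(0,4):P a4@(2,0):R a5@(3,5):R
t=3: a0@(0,3):P a1@(0,3):P a2@(4,3):R a3@(0,3):P a4@(2,5):R a5@(2,5):R
t=4: a0@(4,3):P a1@(4,3):P a2@(3,3):R a3@(4,3):P a4@(3,5):R a5@(3,5):R
t=5: a0@(3,3):P a1@(3,3):P a2@(2,3):R a3@(3,3):P a4@(3,0):R a5@(3,0):R
t=6: a0@(2,3):P a1@(2,3):P a2@(1,3):R a3@(2,3):P a4@(3,5):R a5@(3,5):R
t=7: a0@(1,3):P a1@(1,3):P a2@(0,3):R a3@(1,3):P a4@(3,0):R a5@(3,0):R
t=8: a0@(0,3):P a1@(0,3):P a2@(4,3):R a3@(0,3):P a4@(3,5):R a5@(3,5):R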